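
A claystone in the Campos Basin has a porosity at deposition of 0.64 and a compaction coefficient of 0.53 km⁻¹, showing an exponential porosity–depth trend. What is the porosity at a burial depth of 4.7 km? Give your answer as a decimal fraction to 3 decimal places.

0.053

phi = phi₀·exp(−k·d) = 0.64 × exp(−0.53 × 4.7) = 0.64 × exp(−2.491)
  = 0.64 × 0.0828 = 0.0530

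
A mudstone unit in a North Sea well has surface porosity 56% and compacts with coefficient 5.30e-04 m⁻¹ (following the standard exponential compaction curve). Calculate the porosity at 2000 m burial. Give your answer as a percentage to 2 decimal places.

Working in km (1 km = 1000 m; β in km⁻¹ = β in m⁻¹ × 1000):
n = n₀·exp(−β·d) = 0.56 × exp(−0.53 × 2) = 0.56 × exp(−1.06)
  = 0.56 × 0.3465 = 0.1940

19.40%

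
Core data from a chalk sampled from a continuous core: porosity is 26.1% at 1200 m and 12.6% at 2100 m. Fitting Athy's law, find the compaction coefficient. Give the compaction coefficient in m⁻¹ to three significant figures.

0.000809 m⁻¹

Working in km (1 km = 1000 m; β in km⁻¹ = β in m⁻¹ × 1000):
Athy: n(Z) = n₀ e^(−βZ) ⇒ n₁/n₂ = e^{β(Z₂−Z₁)} ⇒ β = ln(n₁/n₂)/(Z₂−Z₁)
β = ln(0.261/0.126) / (2.1 − 1.2) = ln(2.071) / 0.9 = 0.7282 / 0.9 = 0.8092 km⁻¹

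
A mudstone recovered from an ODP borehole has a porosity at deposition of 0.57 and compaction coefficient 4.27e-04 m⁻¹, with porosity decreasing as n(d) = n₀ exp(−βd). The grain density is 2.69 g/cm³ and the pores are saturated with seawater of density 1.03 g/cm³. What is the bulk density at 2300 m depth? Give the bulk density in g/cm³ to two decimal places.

Working in km (1 km = 1000 m; β in km⁻¹ = β in m⁻¹ × 1000):
Porosity at depth: n = 0.57·exp(−0.427×2.3) = 0.57×0.3745 = 0.2135
Bulk density: ρ_b = (1−n)ρ_g + n·ρ_f = 0.7865×2.69 + 0.2135×1.03
       = 2.116 + 0.220 = 2.336 g/cm³

2.34 g/cm³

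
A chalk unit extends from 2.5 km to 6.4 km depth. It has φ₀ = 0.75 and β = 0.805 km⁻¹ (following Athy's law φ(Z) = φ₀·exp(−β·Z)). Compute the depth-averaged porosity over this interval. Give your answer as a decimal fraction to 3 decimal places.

0.031

⟨φ⟩ = (1/(Z₂−Z₁)) ∫ φ₀ e^(−βZ) dZ = φ₀·(e^(−β·Z₁) − e^(−β·Z₂)) / (β·(Z₂−Z₁))
e^(−0.805×2.5) = 0.1337; e^(−0.805×6.4) = 0.0058
⟨φ⟩ = 0.75 × (0.1337 − 0.0058) / (0.805 × 3.9) = 0.75 × 0.0407 = 0.0305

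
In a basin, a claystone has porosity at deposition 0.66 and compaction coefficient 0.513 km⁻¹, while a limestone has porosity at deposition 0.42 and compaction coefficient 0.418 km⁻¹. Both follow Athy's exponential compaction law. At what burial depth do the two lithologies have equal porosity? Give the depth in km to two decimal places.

Set n₀ₐ e^(−kₐz) = n₀ᵦ e^(−kᵦz) ⇒ ln(n₀ₐ/n₀ᵦ) = (kₐ − kᵦ)·z
z = ln(0.66/0.42) / (0.513 − 0.418) = 0.4520 / 0.095 = 4.758 km

4.76 km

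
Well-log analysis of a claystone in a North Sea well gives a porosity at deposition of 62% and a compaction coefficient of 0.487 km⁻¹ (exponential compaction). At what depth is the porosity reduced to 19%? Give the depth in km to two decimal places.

2.43 km

Invert Athy's law: Z = ln(phi₀/phi) / c
Z = ln(0.62/0.19) / 0.487 = ln(3.263) / 0.487 = 1.1827 / 0.487 = 2.429 km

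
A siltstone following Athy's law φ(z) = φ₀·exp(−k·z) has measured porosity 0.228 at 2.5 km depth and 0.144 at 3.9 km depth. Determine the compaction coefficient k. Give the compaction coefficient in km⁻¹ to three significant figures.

Athy: φ(z) = φ₀ e^(−kz) ⇒ φ₁/φ₂ = e^{k(z₂−z₁)} ⇒ k = ln(φ₁/φ₂)/(z₂−z₁)
k = ln(0.228/0.144) / (3.9 − 2.5) = ln(1.583) / 1.4 = 0.4595 / 1.4 = 0.3282 km⁻¹

0.328 km⁻¹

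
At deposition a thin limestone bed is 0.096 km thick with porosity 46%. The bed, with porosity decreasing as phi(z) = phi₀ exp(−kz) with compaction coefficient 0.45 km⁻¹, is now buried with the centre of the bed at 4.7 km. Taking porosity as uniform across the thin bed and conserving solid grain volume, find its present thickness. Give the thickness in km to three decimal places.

Porosity at 4.7 km: phi = 0.46·exp(−0.45×4.7) = 0.0555
Solid-volume conservation: h(1−phi) = h₀(1−phi₀) ⇒ h = h₀·(1−phi₀)/(1−phi)
h = 0.096 × (1 − 0.46)/(1 − 0.0555) = 0.096 × 0.5717 = 0.0549 km

0.055 km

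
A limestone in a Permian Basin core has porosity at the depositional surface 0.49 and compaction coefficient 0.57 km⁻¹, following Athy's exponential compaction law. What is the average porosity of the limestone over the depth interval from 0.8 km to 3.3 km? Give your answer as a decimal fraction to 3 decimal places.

⟨φ⟩ = (1/(d₂−d₁)) ∫ φ₀ e^(−kd) dd = φ₀·(e^(−k·d₁) − e^(−k·d₂)) / (k·(d₂−d₁))
e^(−0.57×0.8) = 0.6338; e^(−0.57×3.3) = 0.1524
⟨φ⟩ = 0.49 × (0.6338 − 0.1524) / (0.57 × 2.5) = 0.49 × 0.3378 = 0.1655

0.166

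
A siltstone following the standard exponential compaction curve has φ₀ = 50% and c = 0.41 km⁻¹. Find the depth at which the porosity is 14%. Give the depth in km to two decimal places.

3.10 km

Invert Athy's law: Z = ln(φ₀/φ) / c
Z = ln(0.5/0.14) / 0.41 = ln(3.571) / 0.41 = 1.2730 / 0.41 = 3.105 km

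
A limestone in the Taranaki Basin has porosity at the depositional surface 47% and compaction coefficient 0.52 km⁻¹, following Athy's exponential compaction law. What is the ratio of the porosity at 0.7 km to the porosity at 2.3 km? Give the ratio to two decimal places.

2.30

n(d₁)/n(d₂) = e^(−c·d₁)/e^(−c·d₂) = e^{c(d₂−d₁)}
= exp(0.52 × 1.6) = exp(0.832) = 2.2979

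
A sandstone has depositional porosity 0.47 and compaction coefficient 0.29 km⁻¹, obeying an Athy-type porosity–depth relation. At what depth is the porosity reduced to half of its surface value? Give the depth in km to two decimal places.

2.39 km

n/n₀ = 1/2 ⇒ exp(−c·z) = 1/2 ⇒ z = ln(2) / c
z = 0.6931 / 0.29 = 2.390 km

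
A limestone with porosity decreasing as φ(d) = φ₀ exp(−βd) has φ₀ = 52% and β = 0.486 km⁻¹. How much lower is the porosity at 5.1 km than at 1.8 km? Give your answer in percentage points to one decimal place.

φ(1.8) = 0.52·e^(−0.486×1.8) = 0.2168
φ(5.1) = 0.52·e^(−0.486×5.1) = 0.0436
Δφ = 0.2168 − 0.0436 = 0.1732

17.3 percentage points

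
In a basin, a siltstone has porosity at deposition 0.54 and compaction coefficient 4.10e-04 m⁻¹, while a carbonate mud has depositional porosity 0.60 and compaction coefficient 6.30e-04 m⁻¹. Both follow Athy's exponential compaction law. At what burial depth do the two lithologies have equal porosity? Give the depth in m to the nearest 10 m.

Working in km (1 km = 1000 m; c in km⁻¹ = c in m⁻¹ × 1000):
Set φ₀ₐ e^(−cₐz) = φ₀ᵦ e^(−cᵦz) ⇒ ln(φ₀ₐ/φ₀ᵦ) = (cₐ − cᵦ)·z
z = ln(0.54/0.6) / (0.41 − 0.63) = -0.1054 / -0.22 = 0.479 km

480 m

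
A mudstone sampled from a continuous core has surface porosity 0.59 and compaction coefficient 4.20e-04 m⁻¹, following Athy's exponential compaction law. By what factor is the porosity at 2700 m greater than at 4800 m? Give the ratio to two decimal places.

Working in km (1 km = 1000 m; k in km⁻¹ = k in m⁻¹ × 1000):
n(d₁)/n(d₂) = e^(−k·d₁)/e^(−k·d₂) = e^{k(d₂−d₁)}
= exp(0.42 × 2.1) = exp(0.882) = 2.4157

2.42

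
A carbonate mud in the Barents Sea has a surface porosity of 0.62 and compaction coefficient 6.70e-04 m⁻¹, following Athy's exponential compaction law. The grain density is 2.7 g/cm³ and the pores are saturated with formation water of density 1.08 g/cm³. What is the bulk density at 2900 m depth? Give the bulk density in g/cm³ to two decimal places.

Working in km (1 km = 1000 m; c in km⁻¹ = c in m⁻¹ × 1000):
Porosity at depth: φ = 0.62·exp(−0.67×2.9) = 0.62×0.1433 = 0.0888
Bulk density: ρ_b = (1−φ)ρ_g + φ·ρ_f = 0.9112×2.7 + 0.0888×1.08
       = 2.460 + 0.096 = 2.556 g/cm³

2.56 g/cm³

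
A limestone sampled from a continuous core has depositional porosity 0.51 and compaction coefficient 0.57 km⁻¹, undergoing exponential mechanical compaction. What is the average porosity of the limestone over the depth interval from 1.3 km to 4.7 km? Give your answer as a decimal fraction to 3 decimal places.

⟨phi⟩ = (1/(Z₂−Z₁)) ∫ phi₀ e^(−kZ) dZ = phi₀·(e^(−k·Z₁) − e^(−k·Z₂)) / (k·(Z₂−Z₁))
e^(−0.57×1.3) = 0.4766; e^(−0.57×4.7) = 0.0686
⟨phi⟩ = 0.51 × (0.4766 − 0.0686) / (0.57 × 3.4) = 0.51 × 0.2105 = 0.1074

0.107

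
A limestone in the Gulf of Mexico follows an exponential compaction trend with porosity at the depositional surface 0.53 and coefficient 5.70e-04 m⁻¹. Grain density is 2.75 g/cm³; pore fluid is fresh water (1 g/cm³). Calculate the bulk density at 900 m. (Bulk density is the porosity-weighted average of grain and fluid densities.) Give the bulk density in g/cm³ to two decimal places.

Working in km (1 km = 1000 m; β in km⁻¹ = β in m⁻¹ × 1000):
Porosity at depth: phi = 0.53·exp(−0.57×0.9) = 0.53×0.5987 = 0.3173
Bulk density: ρ_b = (1−phi)ρ_g + phi·ρ_f = 0.6827×2.75 + 0.3173×1
       = 1.877 + 0.317 = 2.195 g/cm³

2.19 g/cm³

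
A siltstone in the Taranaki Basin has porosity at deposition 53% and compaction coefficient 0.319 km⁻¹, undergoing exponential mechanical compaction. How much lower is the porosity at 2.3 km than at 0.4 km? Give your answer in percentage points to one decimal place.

n(0.4) = 0.53·e^(−0.319×0.4) = 0.4665
n(2.3) = 0.53·e^(−0.319×2.3) = 0.2545
Δn = 0.4665 − 0.2545 = 0.2120

21.2 percentage points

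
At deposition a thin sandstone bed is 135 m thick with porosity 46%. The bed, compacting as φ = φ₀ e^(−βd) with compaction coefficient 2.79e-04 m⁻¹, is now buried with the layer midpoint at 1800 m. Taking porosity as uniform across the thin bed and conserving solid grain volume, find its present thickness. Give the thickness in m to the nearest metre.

101 m

Working in km (1 km = 1000 m; β in km⁻¹ = β in m⁻¹ × 1000):
Porosity at 1.8 km: φ = 0.46·exp(−0.279×1.8) = 0.2784
Solid-volume conservation: h(1−φ) = h₀(1−φ₀) ⇒ h = h₀·(1−φ₀)/(1−φ)
h = 0.135 × (1 − 0.46)/(1 − 0.2784) = 0.135 × 0.7483 = 0.1010 km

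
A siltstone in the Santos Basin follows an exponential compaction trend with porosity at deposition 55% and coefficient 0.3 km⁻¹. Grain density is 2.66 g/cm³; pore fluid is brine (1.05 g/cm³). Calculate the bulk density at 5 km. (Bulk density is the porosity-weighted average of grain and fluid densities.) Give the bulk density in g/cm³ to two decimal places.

2.46 g/cm³

Porosity at depth: n = 0.55·exp(−0.3×5) = 0.55×0.2231 = 0.1227
Bulk density: ρ_b = (1−n)ρ_g + n·ρ_f = 0.8773×2.66 + 0.1227×1.05
       = 2.334 + 0.129 = 2.462 g/cm³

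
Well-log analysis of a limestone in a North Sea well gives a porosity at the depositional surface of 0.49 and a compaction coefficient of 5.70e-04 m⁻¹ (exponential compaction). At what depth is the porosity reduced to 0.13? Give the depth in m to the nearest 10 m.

Working in km (1 km = 1000 m; c in km⁻¹ = c in m⁻¹ × 1000):
Invert Athy's law: Z = ln(n₀/n) / c
Z = ln(0.49/0.13) / 0.57 = ln(3.769) / 0.57 = 1.3269 / 0.57 = 2.328 km

2330 m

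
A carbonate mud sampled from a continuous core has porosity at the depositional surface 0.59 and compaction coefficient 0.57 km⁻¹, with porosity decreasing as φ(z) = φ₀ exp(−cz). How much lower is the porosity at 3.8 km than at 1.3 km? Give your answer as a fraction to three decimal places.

φ(1.3) = 0.59·e^(−0.57×1.3) = 0.2812
φ(3.8) = 0.59·e^(−0.57×3.8) = 0.0676
Δφ = 0.2812 − 0.0676 = 0.2136

0.214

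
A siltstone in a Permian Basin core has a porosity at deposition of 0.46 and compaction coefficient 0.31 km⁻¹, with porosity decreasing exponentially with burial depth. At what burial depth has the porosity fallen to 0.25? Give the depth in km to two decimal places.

Invert Athy's law: d = ln(phi₀/phi) / k
d = ln(0.46/0.25) / 0.31 = ln(1.84) / 0.31 = 0.6098 / 0.31 = 1.967 km

1.97 km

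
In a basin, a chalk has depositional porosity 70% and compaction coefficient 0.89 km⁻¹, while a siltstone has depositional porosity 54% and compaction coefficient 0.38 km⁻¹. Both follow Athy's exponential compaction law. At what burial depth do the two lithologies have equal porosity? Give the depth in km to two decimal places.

Set phi₀ₐ e^(−cₐZ) = phi₀ᵦ e^(−cᵦZ) ⇒ ln(phi₀ₐ/phi₀ᵦ) = (cₐ − cᵦ)·Z
Z = ln(0.7/0.54) / (0.89 − 0.38) = 0.2595 / 0.51 = 0.509 km

0.51 km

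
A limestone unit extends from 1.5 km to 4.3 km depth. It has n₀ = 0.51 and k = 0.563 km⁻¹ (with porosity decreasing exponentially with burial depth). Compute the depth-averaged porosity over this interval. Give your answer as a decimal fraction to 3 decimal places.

⟨n⟩ = (1/(z₂−z₁)) ∫ n₀ e^(−kz) dz = n₀·(e^(−k·z₁) − e^(−k·z₂)) / (k·(z₂−z₁))
e^(−0.563×1.5) = 0.4298; e^(−0.563×4.3) = 0.0888
⟨n⟩ = 0.51 × (0.4298 − 0.0888) / (0.563 × 2.8) = 0.51 × 0.2163 = 0.1103

0.110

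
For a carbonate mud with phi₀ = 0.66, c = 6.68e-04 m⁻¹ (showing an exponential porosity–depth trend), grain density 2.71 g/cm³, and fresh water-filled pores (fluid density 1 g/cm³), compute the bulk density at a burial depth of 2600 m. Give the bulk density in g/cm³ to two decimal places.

2.51 g/cm³

Working in km (1 km = 1000 m; c in km⁻¹ = c in m⁻¹ × 1000):
Porosity at depth: phi = 0.66·exp(−0.668×2.6) = 0.66×0.1761 = 0.1162
Bulk density: ρ_b = (1−phi)ρ_g + phi·ρ_f = 0.8838×2.71 + 0.1162×1
       = 2.395 + 0.116 = 2.511 g/cm³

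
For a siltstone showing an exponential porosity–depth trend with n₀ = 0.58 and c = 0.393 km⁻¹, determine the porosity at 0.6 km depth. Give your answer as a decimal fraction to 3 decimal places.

0.458

n = n₀·exp(−c·z) = 0.58 × exp(−0.393 × 0.6) = 0.58 × exp(−0.2358)
  = 0.58 × 0.7899 = 0.4582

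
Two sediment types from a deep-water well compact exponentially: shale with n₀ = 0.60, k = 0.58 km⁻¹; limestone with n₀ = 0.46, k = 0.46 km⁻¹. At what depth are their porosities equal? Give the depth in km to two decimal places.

2.21 km

Set n₀ₐ e^(−kₐz) = n₀ᵦ e^(−kᵦz) ⇒ ln(n₀ₐ/n₀ᵦ) = (kₐ − kᵦ)·z
z = ln(0.6/0.46) / (0.58 − 0.46) = 0.2657 / 0.12 = 2.214 km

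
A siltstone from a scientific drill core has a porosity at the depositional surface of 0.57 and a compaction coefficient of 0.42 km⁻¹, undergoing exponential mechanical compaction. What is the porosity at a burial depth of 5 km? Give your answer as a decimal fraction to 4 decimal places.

phi = phi₀·exp(−β·Z) = 0.57 × exp(−0.42 × 5) = 0.57 × exp(−2.1)
  = 0.57 × 0.1225 = 0.0698

0.0698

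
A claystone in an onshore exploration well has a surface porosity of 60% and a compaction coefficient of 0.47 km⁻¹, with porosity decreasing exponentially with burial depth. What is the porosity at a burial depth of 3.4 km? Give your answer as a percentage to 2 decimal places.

n = n₀·exp(−k·z) = 0.6 × exp(−0.47 × 3.4) = 0.6 × exp(−1.598)
  = 0.6 × 0.2023 = 0.1214

12.14%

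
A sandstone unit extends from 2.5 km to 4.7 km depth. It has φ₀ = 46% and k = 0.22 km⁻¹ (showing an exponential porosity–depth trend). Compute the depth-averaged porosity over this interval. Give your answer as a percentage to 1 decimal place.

21.0%

⟨φ⟩ = (1/(Z₂−Z₁)) ∫ φ₀ e^(−kZ) dZ = φ₀·(e^(−k·Z₁) − e^(−k·Z₂)) / (k·(Z₂−Z₁))
e^(−0.22×2.5) = 0.5769; e^(−0.22×4.7) = 0.3556
⟨φ⟩ = 0.46 × (0.5769 − 0.3556) / (0.22 × 2.2) = 0.46 × 0.4574 = 0.2104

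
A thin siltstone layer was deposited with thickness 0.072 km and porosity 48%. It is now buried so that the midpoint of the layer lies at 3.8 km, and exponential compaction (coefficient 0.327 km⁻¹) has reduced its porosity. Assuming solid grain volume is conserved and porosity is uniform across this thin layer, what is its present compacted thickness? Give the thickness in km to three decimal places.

Porosity at 3.8 km: n = 0.48·exp(−0.327×3.8) = 0.1385
Solid-volume conservation: h(1−n) = h₀(1−n₀) ⇒ h = h₀·(1−n₀)/(1−n)
h = 0.072 × (1 − 0.48)/(1 − 0.1385) = 0.072 × 0.6036 = 0.0435 km

0.043 km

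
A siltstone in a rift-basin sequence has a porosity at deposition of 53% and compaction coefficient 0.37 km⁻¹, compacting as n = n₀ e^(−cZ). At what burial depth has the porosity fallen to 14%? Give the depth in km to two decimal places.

Invert Athy's law: Z = ln(n₀/n) / c
Z = ln(0.53/0.14) / 0.37 = ln(3.786) / 0.37 = 1.3312 / 0.37 = 3.598 km

3.60 km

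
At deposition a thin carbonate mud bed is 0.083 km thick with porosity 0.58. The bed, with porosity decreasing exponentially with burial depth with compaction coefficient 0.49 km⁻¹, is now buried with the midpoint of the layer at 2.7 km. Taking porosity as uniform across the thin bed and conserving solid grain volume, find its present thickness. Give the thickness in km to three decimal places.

0.041 km

Porosity at 2.7 km: φ = 0.58·exp(−0.49×2.7) = 0.1545
Solid-volume conservation: h(1−φ) = h₀(1−φ₀) ⇒ h = h₀·(1−φ₀)/(1−φ)
h = 0.083 × (1 − 0.58)/(1 − 0.1545) = 0.083 × 0.4967 = 0.0412 km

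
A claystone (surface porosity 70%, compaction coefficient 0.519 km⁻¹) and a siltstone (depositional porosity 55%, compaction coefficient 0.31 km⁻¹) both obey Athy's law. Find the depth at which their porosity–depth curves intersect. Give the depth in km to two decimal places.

Set φ₀ₐ e^(−kₐd) = φ₀ᵦ e^(−kᵦd) ⇒ ln(φ₀ₐ/φ₀ᵦ) = (kₐ − kᵦ)·d
d = ln(0.7/0.55) / (0.519 − 0.31) = 0.2412 / 0.209 = 1.154 km

1.15 km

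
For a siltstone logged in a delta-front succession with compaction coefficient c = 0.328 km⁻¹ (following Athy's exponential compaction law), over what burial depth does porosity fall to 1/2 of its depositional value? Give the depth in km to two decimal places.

n/n₀ = 1/2 ⇒ exp(−c·z) = 1/2 ⇒ z = ln(2) / c
z = 0.6931 / 0.328 = 2.113 km

2.11 km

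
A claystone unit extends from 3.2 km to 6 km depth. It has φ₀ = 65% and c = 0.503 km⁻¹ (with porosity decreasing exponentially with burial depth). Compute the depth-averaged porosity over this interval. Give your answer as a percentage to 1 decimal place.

⟨φ⟩ = (1/(z₂−z₁)) ∫ φ₀ e^(−cz) dz = φ₀·(e^(−c·z₁) − e^(−c·z₂)) / (c·(z₂−z₁))
e^(−0.503×3.2) = 0.2000; e^(−0.503×6) = 0.0489
⟨φ⟩ = 0.65 × (0.2000 − 0.0489) / (0.503 × 2.8) = 0.65 × 0.1073 = 0.0697

7.0%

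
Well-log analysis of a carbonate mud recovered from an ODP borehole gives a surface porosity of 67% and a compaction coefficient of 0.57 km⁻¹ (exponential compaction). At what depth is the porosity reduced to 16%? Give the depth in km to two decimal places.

Invert Athy's law: z = ln(phi₀/phi) / k
z = ln(0.67/0.16) / 0.57 = ln(4.188) / 0.57 = 1.4321 / 0.57 = 2.512 km

2.51 km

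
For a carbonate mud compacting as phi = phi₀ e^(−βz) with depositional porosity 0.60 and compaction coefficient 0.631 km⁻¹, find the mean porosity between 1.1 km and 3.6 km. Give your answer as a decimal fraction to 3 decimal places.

0.151

⟨phi⟩ = (1/(z₂−z₁)) ∫ phi₀ e^(−βz) dz = phi₀·(e^(−β·z₁) − e^(−β·z₂)) / (β·(z₂−z₁))
e^(−0.631×1.1) = 0.4995; e^(−0.631×3.6) = 0.1031
⟨phi⟩ = 0.6 × (0.4995 − 0.1031) / (0.631 × 2.5) = 0.6 × 0.2513 = 0.1508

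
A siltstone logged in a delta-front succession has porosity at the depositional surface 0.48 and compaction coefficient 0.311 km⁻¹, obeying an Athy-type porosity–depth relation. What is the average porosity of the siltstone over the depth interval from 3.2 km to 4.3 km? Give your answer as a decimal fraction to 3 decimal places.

0.150

⟨phi⟩ = (1/(Z₂−Z₁)) ∫ phi₀ e^(−βZ) dZ = phi₀·(e^(−β·Z₁) − e^(−β·Z₂)) / (β·(Z₂−Z₁))
e^(−0.311×3.2) = 0.3696; e^(−0.311×4.3) = 0.2626
⟨phi⟩ = 0.48 × (0.3696 − 0.2626) / (0.311 × 1.1) = 0.48 × 0.3131 = 0.1503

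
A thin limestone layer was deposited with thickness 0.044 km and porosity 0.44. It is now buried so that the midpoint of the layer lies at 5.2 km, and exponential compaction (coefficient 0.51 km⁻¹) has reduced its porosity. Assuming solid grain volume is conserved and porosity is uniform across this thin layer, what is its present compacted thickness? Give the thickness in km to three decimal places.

0.025 km

Porosity at 5.2 km: φ = 0.44·exp(−0.51×5.2) = 0.0310
Solid-volume conservation: h(1−φ) = h₀(1−φ₀) ⇒ h = h₀·(1−φ₀)/(1−φ)
h = 0.044 × (1 − 0.44)/(1 − 0.0310) = 0.044 × 0.5779 = 0.0254 km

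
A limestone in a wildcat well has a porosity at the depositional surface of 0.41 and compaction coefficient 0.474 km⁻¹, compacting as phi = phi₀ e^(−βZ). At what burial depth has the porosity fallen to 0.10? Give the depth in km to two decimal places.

Invert Athy's law: Z = ln(phi₀/phi) / β
Z = ln(0.41/0.1) / 0.474 = ln(4.1) / 0.474 = 1.4110 / 0.474 = 2.977 km

2.98 km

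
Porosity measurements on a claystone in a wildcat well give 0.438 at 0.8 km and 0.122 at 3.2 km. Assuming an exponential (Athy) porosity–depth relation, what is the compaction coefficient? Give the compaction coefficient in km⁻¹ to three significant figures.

0.533 km⁻¹

Athy: phi(d) = phi₀ e^(−cd) ⇒ phi₁/phi₂ = e^{c(d₂−d₁)} ⇒ c = ln(phi₁/phi₂)/(d₂−d₁)
c = ln(0.438/0.122) / (3.2 − 0.8) = ln(3.59) / 2.4 = 1.2782 / 2.4 = 0.5326 km⁻¹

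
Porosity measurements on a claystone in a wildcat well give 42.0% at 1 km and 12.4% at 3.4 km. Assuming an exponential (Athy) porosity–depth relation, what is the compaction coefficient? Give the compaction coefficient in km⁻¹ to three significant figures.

0.508 km⁻¹

Athy: n(z) = n₀ e^(−βz) ⇒ n₁/n₂ = e^{β(z₂−z₁)} ⇒ β = ln(n₁/n₂)/(z₂−z₁)
β = ln(0.42/0.124) / (3.4 − 1) = ln(3.387) / 2.4 = 1.2200 / 2.4 = 0.5083 km⁻¹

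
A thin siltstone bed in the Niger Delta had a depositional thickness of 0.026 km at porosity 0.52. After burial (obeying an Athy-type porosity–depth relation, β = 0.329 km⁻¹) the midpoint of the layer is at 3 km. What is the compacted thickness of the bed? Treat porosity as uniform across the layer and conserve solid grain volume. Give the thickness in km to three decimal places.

0.015 km

Porosity at 3 km: phi = 0.52·exp(−0.329×3) = 0.1938
Solid-volume conservation: h(1−phi) = h₀(1−phi₀) ⇒ h = h₀·(1−phi₀)/(1−phi)
h = 0.026 × (1 − 0.52)/(1 − 0.1938) = 0.026 × 0.5954 = 0.0155 km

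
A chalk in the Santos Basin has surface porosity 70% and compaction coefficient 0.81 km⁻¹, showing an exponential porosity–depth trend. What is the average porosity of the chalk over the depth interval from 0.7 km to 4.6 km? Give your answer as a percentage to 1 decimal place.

12.0%

⟨phi⟩ = (1/(Z₂−Z₁)) ∫ phi₀ e^(−βZ) dZ = phi₀·(e^(−β·Z₁) − e^(−β·Z₂)) / (β·(Z₂−Z₁))
e^(−0.81×0.7) = 0.5672; e^(−0.81×4.6) = 0.0241
⟨phi⟩ = 0.7 × (0.5672 − 0.0241) / (0.81 × 3.9) = 0.7 × 0.1719 = 0.1204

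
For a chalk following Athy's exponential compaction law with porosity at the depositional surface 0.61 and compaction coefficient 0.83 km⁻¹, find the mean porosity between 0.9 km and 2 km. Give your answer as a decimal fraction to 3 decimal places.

0.190

⟨φ⟩ = (1/(d₂−d₁)) ∫ φ₀ e^(−cd) dd = φ₀·(e^(−c·d₁) − e^(−c·d₂)) / (c·(d₂−d₁))
e^(−0.83×0.9) = 0.4738; e^(−0.83×2) = 0.1901
⟨φ⟩ = 0.61 × (0.4738 − 0.1901) / (0.83 × 1.1) = 0.61 × 0.3107 = 0.1895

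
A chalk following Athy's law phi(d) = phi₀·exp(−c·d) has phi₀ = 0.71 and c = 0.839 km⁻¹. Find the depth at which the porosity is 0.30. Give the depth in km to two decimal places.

1.03 km

Invert Athy's law: d = ln(phi₀/phi) / c
d = ln(0.71/0.3) / 0.839 = ln(2.367) / 0.839 = 0.8615 / 0.839 = 1.027 km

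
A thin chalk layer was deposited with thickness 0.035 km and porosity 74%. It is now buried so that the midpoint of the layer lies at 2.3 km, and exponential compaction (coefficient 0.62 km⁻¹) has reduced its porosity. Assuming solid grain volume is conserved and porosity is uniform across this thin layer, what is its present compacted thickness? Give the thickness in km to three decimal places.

0.011 km

Porosity at 2.3 km: n = 0.74·exp(−0.62×2.3) = 0.1778
Solid-volume conservation: h(1−n) = h₀(1−n₀) ⇒ h = h₀·(1−n₀)/(1−n)
h = 0.035 × (1 − 0.74)/(1 − 0.1778) = 0.035 × 0.3162 = 0.0111 km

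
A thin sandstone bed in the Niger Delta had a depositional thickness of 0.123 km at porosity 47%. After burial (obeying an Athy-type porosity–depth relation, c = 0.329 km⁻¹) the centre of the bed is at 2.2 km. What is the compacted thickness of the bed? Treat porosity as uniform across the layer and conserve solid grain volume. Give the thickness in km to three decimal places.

0.084 km

Porosity at 2.2 km: n = 0.47·exp(−0.329×2.2) = 0.2279
Solid-volume conservation: h(1−n) = h₀(1−n₀) ⇒ h = h₀·(1−n₀)/(1−n)
h = 0.123 × (1 − 0.47)/(1 − 0.2279) = 0.123 × 0.6864 = 0.0844 km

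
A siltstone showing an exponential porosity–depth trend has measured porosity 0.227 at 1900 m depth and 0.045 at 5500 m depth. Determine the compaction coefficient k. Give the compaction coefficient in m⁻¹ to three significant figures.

0.000450 m⁻¹

Working in km (1 km = 1000 m; k in km⁻¹ = k in m⁻¹ × 1000):
Athy: phi(Z) = phi₀ e^(−kZ) ⇒ phi₁/phi₂ = e^{k(Z₂−Z₁)} ⇒ k = ln(phi₁/phi₂)/(Z₂−Z₁)
k = ln(0.227/0.045) / (5.5 − 1.9) = ln(5.044) / 3.6 = 1.6183 / 3.6 = 0.4495 km⁻¹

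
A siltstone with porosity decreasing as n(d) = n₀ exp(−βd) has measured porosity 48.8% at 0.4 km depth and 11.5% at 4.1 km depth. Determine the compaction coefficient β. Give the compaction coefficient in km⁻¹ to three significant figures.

Athy: n(d) = n₀ e^(−βd) ⇒ n₁/n₂ = e^{β(d₂−d₁)} ⇒ β = ln(n₁/n₂)/(d₂−d₁)
β = ln(0.488/0.115) / (4.1 − 0.4) = ln(4.243) / 3.7 = 1.4454 / 3.7 = 0.3906 km⁻¹

0.391 km⁻¹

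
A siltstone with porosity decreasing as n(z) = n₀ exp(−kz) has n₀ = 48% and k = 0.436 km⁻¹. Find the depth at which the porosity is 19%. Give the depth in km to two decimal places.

2.13 km

Invert Athy's law: z = ln(n₀/n) / k
z = ln(0.48/0.19) / 0.436 = ln(2.526) / 0.436 = 0.9268 / 0.436 = 2.126 km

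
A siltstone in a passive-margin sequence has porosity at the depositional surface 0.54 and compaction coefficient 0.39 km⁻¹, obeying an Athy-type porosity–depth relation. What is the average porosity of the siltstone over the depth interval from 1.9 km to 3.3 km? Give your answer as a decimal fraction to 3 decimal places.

⟨φ⟩ = (1/(d₂−d₁)) ∫ φ₀ e^(−βd) dd = φ₀·(e^(−β·d₁) − e^(−β·d₂)) / (β·(d₂−d₁))
e^(−0.39×1.9) = 0.4766; e^(−0.39×3.3) = 0.2761
⟨φ⟩ = 0.54 × (0.4766 − 0.2761) / (0.39 × 1.4) = 0.54 × 0.3673 = 0.1983

0.198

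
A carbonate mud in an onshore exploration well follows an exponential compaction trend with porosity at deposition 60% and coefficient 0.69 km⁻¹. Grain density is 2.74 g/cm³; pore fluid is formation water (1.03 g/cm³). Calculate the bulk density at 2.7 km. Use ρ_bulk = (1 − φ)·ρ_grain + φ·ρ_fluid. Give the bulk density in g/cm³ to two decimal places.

2.58 g/cm³

Porosity at depth: phi = 0.6·exp(−0.69×2.7) = 0.6×0.1552 = 0.0931
Bulk density: ρ_b = (1−phi)ρ_g + phi·ρ_f = 0.9069×2.74 + 0.0931×1.03
       = 2.485 + 0.096 = 2.581 g/cm³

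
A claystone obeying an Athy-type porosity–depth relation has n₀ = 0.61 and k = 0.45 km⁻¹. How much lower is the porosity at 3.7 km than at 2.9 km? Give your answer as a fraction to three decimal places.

n(2.9) = 0.61·e^(−0.45×2.9) = 0.1654
n(3.7) = 0.61·e^(−0.45×3.7) = 0.1154
Δn = 0.1654 − 0.1154 = 0.0500

0.050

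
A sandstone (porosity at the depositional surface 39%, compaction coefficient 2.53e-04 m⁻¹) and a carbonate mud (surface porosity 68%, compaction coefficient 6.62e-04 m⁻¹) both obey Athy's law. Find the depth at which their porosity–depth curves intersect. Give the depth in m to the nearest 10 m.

1360 m

Working in km (1 km = 1000 m; k in km⁻¹ = k in m⁻¹ × 1000):
Set φ₀ₐ e^(−kₐz) = φ₀ᵦ e^(−kᵦz) ⇒ ln(φ₀ₐ/φ₀ᵦ) = (kₐ − kᵦ)·z
z = ln(0.39/0.68) / (0.253 − 0.662) = -0.5559 / -0.409 = 1.359 km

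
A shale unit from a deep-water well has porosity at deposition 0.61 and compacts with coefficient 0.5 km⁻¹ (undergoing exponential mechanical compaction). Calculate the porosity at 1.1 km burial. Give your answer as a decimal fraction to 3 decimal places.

φ = φ₀·exp(−β·Z) = 0.61 × exp(−0.5 × 1.1) = 0.61 × exp(−0.55)
  = 0.61 × 0.5769 = 0.3519

0.352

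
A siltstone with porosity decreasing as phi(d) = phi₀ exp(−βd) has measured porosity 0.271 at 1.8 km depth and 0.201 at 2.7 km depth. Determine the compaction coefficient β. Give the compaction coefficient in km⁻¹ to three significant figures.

0.332 km⁻¹

Athy: phi(d) = phi₀ e^(−βd) ⇒ phi₁/phi₂ = e^{β(d₂−d₁)} ⇒ β = ln(phi₁/phi₂)/(d₂−d₁)
β = ln(0.271/0.201) / (2.7 − 1.8) = ln(1.348) / 0.9 = 0.2988 / 0.9 = 0.332 km⁻¹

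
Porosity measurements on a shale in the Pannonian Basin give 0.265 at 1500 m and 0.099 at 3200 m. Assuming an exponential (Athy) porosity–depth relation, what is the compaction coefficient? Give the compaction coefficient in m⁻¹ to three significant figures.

0.000579 m⁻¹

Working in km (1 km = 1000 m; k in km⁻¹ = k in m⁻¹ × 1000):
Athy: n(d) = n₀ e^(−kd) ⇒ n₁/n₂ = e^{k(d₂−d₁)} ⇒ k = ln(n₁/n₂)/(d₂−d₁)
k = ln(0.265/0.099) / (3.2 − 1.5) = ln(2.677) / 1.7 = 0.9846 / 1.7 = 0.5792 km⁻¹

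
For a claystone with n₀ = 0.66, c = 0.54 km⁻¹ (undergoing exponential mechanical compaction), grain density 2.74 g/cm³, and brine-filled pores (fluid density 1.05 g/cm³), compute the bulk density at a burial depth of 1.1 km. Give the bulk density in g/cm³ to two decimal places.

Porosity at depth: n = 0.66·exp(−0.54×1.1) = 0.66×0.5521 = 0.3644
Bulk density: ρ_b = (1−n)ρ_g + n·ρ_f = 0.6356×2.74 + 0.3644×1.05
       = 1.742 + 0.383 = 2.124 g/cm³

2.12 g/cm³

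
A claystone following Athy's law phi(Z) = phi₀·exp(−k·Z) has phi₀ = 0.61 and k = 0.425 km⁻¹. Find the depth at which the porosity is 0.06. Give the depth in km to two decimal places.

Invert Athy's law: Z = ln(phi₀/phi) / k
Z = ln(0.61/0.06) / 0.425 = ln(10.17) / 0.425 = 2.3191 / 0.425 = 5.457 km

5.46 km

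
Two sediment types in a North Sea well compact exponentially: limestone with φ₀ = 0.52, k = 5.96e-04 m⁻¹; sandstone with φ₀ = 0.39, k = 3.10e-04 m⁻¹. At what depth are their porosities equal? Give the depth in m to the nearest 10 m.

Working in km (1 km = 1000 m; k in km⁻¹ = k in m⁻¹ × 1000):
Set φ₀ₐ e^(−kₐz) = φ₀ᵦ e^(−kᵦz) ⇒ ln(φ₀ₐ/φ₀ᵦ) = (kₐ − kᵦ)·z
z = ln(0.52/0.39) / (0.596 − 0.31) = 0.2877 / 0.286 = 1.006 km

1010 m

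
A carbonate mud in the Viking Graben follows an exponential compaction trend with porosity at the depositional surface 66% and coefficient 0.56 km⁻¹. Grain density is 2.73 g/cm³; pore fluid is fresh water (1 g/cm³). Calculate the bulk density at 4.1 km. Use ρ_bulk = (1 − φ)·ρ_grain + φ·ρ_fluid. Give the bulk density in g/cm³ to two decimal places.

2.62 g/cm³

Porosity at depth: phi = 0.66·exp(−0.56×4.1) = 0.66×0.1007 = 0.0664
Bulk density: ρ_b = (1−phi)ρ_g + phi·ρ_f = 0.9336×2.73 + 0.0664×1
       = 2.549 + 0.066 = 2.615 g/cm³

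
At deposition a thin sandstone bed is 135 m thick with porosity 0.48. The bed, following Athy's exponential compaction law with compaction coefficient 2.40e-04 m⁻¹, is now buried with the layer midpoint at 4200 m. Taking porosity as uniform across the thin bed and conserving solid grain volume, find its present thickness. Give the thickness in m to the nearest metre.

Working in km (1 km = 1000 m; c in km⁻¹ = c in m⁻¹ × 1000):
Porosity at 4.2 km: n = 0.48·exp(−0.24×4.2) = 0.1752
Solid-volume conservation: h(1−n) = h₀(1−n₀) ⇒ h = h₀·(1−n₀)/(1−n)
h = 0.135 × (1 − 0.48)/(1 − 0.1752) = 0.135 × 0.6304 = 0.0851 km

85 m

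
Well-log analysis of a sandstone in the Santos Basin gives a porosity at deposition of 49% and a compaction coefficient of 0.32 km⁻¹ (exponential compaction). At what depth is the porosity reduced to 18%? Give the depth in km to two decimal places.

3.13 km

Invert Athy's law: d = ln(φ₀/φ) / k
d = ln(0.49/0.18) / 0.32 = ln(2.722) / 0.32 = 1.0014 / 0.32 = 3.130 km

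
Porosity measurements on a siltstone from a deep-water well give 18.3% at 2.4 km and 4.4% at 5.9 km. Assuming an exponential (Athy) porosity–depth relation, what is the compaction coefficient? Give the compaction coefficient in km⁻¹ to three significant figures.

Athy: phi(Z) = phi₀ e^(−kZ) ⇒ phi₁/phi₂ = e^{k(Z₂−Z₁)} ⇒ k = ln(phi₁/phi₂)/(Z₂−Z₁)
k = ln(0.183/0.044) / (5.9 − 2.4) = ln(4.159) / 3.5 = 1.4253 / 3.5 = 0.4072 km⁻¹

0.407 km⁻¹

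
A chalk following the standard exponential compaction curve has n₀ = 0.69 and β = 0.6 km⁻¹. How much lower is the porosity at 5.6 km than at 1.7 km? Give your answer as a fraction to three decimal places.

0.225

n(1.7) = 0.69·e^(−0.6×1.7) = 0.2488
n(5.6) = 0.69·e^(−0.6×5.6) = 0.0240
Δn = 0.2488 − 0.0240 = 0.2248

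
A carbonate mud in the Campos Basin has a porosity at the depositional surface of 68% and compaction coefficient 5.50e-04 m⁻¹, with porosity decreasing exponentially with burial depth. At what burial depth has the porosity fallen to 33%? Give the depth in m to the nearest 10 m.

1310 m

Working in km (1 km = 1000 m; β in km⁻¹ = β in m⁻¹ × 1000):
Invert Athy's law: d = ln(phi₀/phi) / β
d = ln(0.68/0.33) / 0.55 = ln(2.061) / 0.55 = 0.7230 / 0.55 = 1.315 km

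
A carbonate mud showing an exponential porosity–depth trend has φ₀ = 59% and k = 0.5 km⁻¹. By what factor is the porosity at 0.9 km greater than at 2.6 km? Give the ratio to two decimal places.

2.34

φ(Z₁)/φ(Z₂) = e^(−k·Z₁)/e^(−k·Z₂) = e^{k(Z₂−Z₁)}
= exp(0.5 × 1.7) = exp(0.85) = 2.3396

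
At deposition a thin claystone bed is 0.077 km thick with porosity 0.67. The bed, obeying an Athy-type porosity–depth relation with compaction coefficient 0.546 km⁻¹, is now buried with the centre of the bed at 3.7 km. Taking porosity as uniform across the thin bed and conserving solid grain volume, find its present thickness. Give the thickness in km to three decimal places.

Porosity at 3.7 km: n = 0.67·exp(−0.546×3.7) = 0.0889
Solid-volume conservation: h(1−n) = h₀(1−n₀) ⇒ h = h₀·(1−n₀)/(1−n)
h = 0.077 × (1 − 0.67)/(1 − 0.0889) = 0.077 × 0.3622 = 0.0279 km

0.028 km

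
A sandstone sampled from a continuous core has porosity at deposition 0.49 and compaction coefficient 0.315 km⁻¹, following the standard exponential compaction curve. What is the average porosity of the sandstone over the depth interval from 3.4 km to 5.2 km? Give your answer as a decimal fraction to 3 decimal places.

0.128

⟨phi⟩ = (1/(z₂−z₁)) ∫ phi₀ e^(−βz) dz = phi₀·(e^(−β·z₁) − e^(−β·z₂)) / (β·(z₂−z₁))
e^(−0.315×3.4) = 0.3427; e^(−0.315×5.2) = 0.1944
⟨phi⟩ = 0.49 × (0.3427 − 0.1944) / (0.315 × 1.8) = 0.49 × 0.2615 = 0.1282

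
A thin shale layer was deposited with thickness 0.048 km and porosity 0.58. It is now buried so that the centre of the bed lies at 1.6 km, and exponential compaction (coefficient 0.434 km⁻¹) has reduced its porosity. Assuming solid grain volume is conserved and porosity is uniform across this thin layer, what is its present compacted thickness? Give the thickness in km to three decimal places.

0.028 km

Porosity at 1.6 km: phi = 0.58·exp(−0.434×1.6) = 0.2896
Solid-volume conservation: h(1−phi) = h₀(1−phi₀) ⇒ h = h₀·(1−phi₀)/(1−phi)
h = 0.048 × (1 − 0.58)/(1 − 0.2896) = 0.048 × 0.5912 = 0.0284 km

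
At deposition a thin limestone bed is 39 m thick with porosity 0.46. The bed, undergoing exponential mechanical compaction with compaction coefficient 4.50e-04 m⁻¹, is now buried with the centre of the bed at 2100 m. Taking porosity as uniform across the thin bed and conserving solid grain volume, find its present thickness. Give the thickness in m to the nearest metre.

Working in km (1 km = 1000 m; k in km⁻¹ = k in m⁻¹ × 1000):
Porosity at 2.1 km: φ = 0.46·exp(−0.45×2.1) = 0.1788
Solid-volume conservation: h(1−φ) = h₀(1−φ₀) ⇒ h = h₀·(1−φ₀)/(1−φ)
h = 0.039 × (1 − 0.46)/(1 − 0.1788) = 0.039 × 0.6576 = 0.0256 km

26 m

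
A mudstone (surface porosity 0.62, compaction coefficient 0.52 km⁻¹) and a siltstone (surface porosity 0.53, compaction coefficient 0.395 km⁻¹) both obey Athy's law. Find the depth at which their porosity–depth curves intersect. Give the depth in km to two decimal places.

Set phi₀ₐ e^(−cₐd) = phi₀ᵦ e^(−cᵦd) ⇒ ln(phi₀ₐ/phi₀ᵦ) = (cₐ − cᵦ)·d
d = ln(0.62/0.53) / (0.52 − 0.395) = 0.1568 / 0.125 = 1.255 km

1.25 km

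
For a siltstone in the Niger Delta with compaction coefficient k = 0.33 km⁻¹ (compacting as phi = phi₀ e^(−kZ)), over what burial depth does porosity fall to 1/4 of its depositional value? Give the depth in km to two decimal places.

phi/phi₀ = 1/4 ⇒ exp(−k·Z) = 1/4 ⇒ Z = ln(4) / k
Z = 1.3863 / 0.33 = 4.201 km

4.20 km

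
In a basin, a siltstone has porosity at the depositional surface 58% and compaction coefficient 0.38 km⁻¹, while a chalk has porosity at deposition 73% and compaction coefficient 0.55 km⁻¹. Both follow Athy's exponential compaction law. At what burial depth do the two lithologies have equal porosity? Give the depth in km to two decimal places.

1.35 km

Set phi₀ₐ e^(−kₐd) = phi₀ᵦ e^(−kᵦd) ⇒ ln(phi₀ₐ/phi₀ᵦ) = (kₐ − kᵦ)·d
d = ln(0.58/0.73) / (0.38 − 0.55) = -0.2300 / -0.17 = 1.353 km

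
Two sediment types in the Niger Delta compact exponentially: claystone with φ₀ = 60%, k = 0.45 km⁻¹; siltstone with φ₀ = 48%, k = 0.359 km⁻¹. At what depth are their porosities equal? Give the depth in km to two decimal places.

2.45 km

Set φ₀ₐ e^(−kₐd) = φ₀ᵦ e^(−kᵦd) ⇒ ln(φ₀ₐ/φ₀ᵦ) = (kₐ − kᵦ)·d
d = ln(0.6/0.48) / (0.45 − 0.359) = 0.2231 / 0.091 = 2.452 km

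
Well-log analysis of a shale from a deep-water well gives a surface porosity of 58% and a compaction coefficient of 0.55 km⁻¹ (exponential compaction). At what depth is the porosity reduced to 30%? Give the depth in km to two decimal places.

Invert Athy's law: d = ln(φ₀/φ) / c
d = ln(0.58/0.3) / 0.55 = ln(1.933) / 0.55 = 0.6592 / 0.55 = 1.199 km

1.20 km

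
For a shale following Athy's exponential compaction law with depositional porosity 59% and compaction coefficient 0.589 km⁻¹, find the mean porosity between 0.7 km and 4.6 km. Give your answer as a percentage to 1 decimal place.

⟨n⟩ = (1/(d₂−d₁)) ∫ n₀ e^(−kd) dd = n₀·(e^(−k·d₁) − e^(−k·d₂)) / (k·(d₂−d₁))
e^(−0.589×0.7) = 0.6621; e^(−0.589×4.6) = 0.0666
⟨n⟩ = 0.59 × (0.6621 − 0.0666) / (0.589 × 3.9) = 0.59 × 0.2593 = 0.1530

15.3%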